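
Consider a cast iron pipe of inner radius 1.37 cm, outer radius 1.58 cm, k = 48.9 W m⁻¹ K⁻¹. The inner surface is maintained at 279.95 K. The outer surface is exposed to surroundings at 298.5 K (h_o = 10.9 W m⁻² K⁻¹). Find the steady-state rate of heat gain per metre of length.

Q' = 20.1 W/m

Series thermal resistances, inner to outer:
  R'_cast iron = ln(0.0158/0.0137)/(2πk) = 0.1426/(2π·48.9) = 4.642×10^-4 m·K/W
  R'_conv,out = 1/(2πr h) = 1/(2π·0.0158·10.9) = 0.9241 m·K/W
ΣR = 4.642×10^-4 + 0.9241 = 0.9246 m·K/W
Q' = ΔT/ΣR = (279.95 K − 298.5 K)/0.9246 = -20.1 W/m
(Negative Q' ⇒ heat flows inward; heat gain = 20.1 W/m.)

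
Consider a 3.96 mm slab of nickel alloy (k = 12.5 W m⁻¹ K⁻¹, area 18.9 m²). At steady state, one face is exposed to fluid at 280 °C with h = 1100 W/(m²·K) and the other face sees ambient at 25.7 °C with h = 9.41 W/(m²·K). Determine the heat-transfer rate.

Resistance network (inner→outer):
  R_conv,in = 1/(hA) = 1/(1100·18.9) = 4.810×10^-5 K/W
  R_nickel alloy = L/(kA) = 0.00396/(12.5·18.9) = 1.676×10^-5 K/W
  R_conv,out = 1/(hA) = 1/(9.41·18.9) = 0.005623 K/W
ΣR = 4.810×10^-5 + 1.676×10^-5 + 0.005623 = 0.005688 K/W
Q = ΔT/ΣR = (280 °C − 25.7 °C)/0.005688 = 44700 W

Q = 44.7 kW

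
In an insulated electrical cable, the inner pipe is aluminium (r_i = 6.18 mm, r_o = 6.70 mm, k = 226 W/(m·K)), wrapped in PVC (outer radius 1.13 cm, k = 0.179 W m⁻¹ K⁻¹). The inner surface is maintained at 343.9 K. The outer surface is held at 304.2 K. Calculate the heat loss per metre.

Q' = 85.4 W/m

Resistance network (inner→outer):
  R'_aluminium = ln(0.00670/0.00618)/(2πk) = 0.08079/(2π·226) = 5.689×10^-5 m·K/W
  R'_PVC = ln(0.0113/0.00670)/(2πk) = 0.5227/(2π·0.179) = 0.4647 m·K/W
ΣR = 5.689×10^-5 + 0.4647 = 0.4648 m·K/W
Q' = ΔT/ΣR = (343.9 K − 304.2 K)/0.4648 = 85.4 W/m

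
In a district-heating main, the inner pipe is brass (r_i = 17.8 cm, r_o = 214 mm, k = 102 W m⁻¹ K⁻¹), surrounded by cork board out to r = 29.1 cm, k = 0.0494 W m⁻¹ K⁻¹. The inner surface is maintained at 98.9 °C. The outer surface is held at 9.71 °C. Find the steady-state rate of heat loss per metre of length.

Resistance network (inner→outer):
  R'_brass = ln(0.214/0.178)/(2πk) = 0.1842/(2π·102) = 2.874×10^-4 m·K/W
  R'_cork board = ln(0.291/0.214)/(2πk) = 0.3073/(2π·0.0494) = 0.9902 m·K/W
ΣR = 2.874×10^-4 + 0.9902 = 0.9905 m·K/W
Q' = ΔT/ΣR = (98.9 °C − 9.71 °C)/0.9905 = 90.0 W/m

Q' = 90.0 W/m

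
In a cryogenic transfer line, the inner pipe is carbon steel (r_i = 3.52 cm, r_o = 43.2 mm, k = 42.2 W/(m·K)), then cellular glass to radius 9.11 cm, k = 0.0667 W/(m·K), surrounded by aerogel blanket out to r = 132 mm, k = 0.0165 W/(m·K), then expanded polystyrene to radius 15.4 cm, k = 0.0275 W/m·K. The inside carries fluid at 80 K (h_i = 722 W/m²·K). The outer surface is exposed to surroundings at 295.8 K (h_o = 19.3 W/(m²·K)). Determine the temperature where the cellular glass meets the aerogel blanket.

T = 141 K

Series thermal resistances, inner to outer:
  R'_conv,in = 1/(2πr h) = 1/(2π·0.0352·722) = 0.006262 m·K/W
  R'_carbon steel = ln(0.0432/0.0352)/(2πk) = 0.2048/(2π·42.2) = 7.724×10^-4 m·K/W
  R'_cellular glass = ln(0.0911/0.0432)/(2πk) = 0.7461/(2π·0.0667) = 1.780 m·K/W
  R'_aerogel blanket = ln(0.132/0.0911)/(2πk) = 0.3708/(2π·0.0165) = 3.577 m·K/W
  R'_expanded polystyrene = ln(0.154/0.132)/(2πk) = 0.1542/(2π·0.0275) = 0.8921 m·K/W
  R'_conv,out = 1/(2πr h) = 1/(2π·0.154·19.3) = 0.05355 m·K/W
ΣR = 0.006262 + 7.724×10^-4 + 1.780 + 3.577 + 0.8921 + 0.05355 = 6.310 m·K/W
Q' = ΔT/ΣR = (80 K − 295.8 K)/6.310 = -34.20 W/m
From the inner boundary to the cellular glass/aerogel blanket interface, ΣR_partial = 1.787 m·K/W.
T_interface = T_in − Q'·ΣR_partial = 80 K − (-34.20)(1.787) = 141 K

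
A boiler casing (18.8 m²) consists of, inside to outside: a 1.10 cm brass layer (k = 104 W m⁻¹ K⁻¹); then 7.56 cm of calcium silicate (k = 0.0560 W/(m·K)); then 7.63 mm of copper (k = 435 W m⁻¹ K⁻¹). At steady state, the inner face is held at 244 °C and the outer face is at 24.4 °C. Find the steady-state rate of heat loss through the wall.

Resistance network (inner→outer):
  R_brass = L/(kA) = 0.0110/(104·18.8) = 5.626×10^-6 K/W
  R_calcium silicate = L/(kA) = 0.0756/(0.0560·18.8) = 0.07181 K/W
  R_copper = L/(kA) = 0.00763/(435·18.8) = 9.330×10^-7 K/W
ΣR = 5.626×10^-6 + 0.07181 + 9.330×10^-7 = 0.07182 K/W
Q = ΔT/ΣR = (244 °C − 24.4 °C)/0.07182 = 3060 W

Q = 3.06 kW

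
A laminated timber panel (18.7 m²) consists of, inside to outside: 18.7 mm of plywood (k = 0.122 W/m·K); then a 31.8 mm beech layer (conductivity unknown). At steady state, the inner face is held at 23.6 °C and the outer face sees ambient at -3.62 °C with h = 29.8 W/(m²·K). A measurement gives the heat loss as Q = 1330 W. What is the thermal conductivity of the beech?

ΣR = ΔT/Q = |23.6 − -3.62|/1330 = 0.02047 K/W
Known resistances:
  R_plywood = L/(kA) = 0.0187/(0.122·18.7) = 0.008197 K/W
  R_conv,out = 1/(hA) = 1/(29.8·18.7) = 0.001794 K/W
R_beech = ΣR − ΣR_known = 0.02047 − 0.009991 = 0.01048 K/W
L/(kA) = 0.01048 ⇒ k = 0.0318/(0.01048·18.7) = 0.162 W/m·K

k = 0.162 W/m·K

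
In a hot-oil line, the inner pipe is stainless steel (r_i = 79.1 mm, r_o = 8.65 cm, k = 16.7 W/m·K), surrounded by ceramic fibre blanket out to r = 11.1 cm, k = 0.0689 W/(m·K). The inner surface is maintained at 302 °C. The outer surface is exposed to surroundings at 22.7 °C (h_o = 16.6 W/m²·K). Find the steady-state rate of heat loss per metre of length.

Resistance network (inner→outer):
  R'_stainless steel = ln(0.0865/0.0791)/(2πk) = 0.08943/(2π·16.7) = 8.523×10^-4 m·K/W
  R'_ceramic fibre blanket = ln(0.111/0.0865)/(2πk) = 0.2494/(2π·0.0689) = 0.5761 m·K/W
  R'_conv,out = 1/(2πr h) = 1/(2π·0.111·16.6) = 0.08638 m·K/W
ΣR = 8.523×10^-4 + 0.5761 + 0.08638 = 0.6633 m·K/W
Q' = ΔT/ΣR = (302 °C − 22.7 °C)/0.6633 = 421 W/m

Q' = 421 W/m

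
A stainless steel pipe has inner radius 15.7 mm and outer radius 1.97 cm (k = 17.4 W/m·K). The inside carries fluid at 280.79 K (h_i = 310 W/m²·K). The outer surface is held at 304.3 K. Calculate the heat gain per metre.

Q' = 676 W/m

Series thermal resistances, inner to outer:
  R'_conv,in = 1/(2πr h) = 1/(2π·0.0157·310) = 0.03270 m·K/W
  R'_stainless steel = ln(0.0197/0.0157)/(2πk) = 0.2270/(2π·17.4) = 0.002076 m·K/W
ΣR = 0.03270 + 0.002076 = 0.03478 m·K/W
Q' = ΔT/ΣR = (280.79 K − 304.3 K)/0.03478 = -676 W/m
(Negative Q' ⇒ heat flows inward; heat gain = 676 W/m.)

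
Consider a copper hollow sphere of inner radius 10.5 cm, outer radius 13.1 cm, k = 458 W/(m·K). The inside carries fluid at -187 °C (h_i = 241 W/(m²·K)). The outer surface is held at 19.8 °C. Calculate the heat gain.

Q = 6.83 kW

Treat each layer as a resistance in series:
  R_conv,in = 1/(4πr²h) = 1/(4π·0.105²·241) = 0.02995 K/W
  R_copper = (1/0.105 − 1/0.131)/(4πk) = 1.890/(4π·458) = 3.284×10^-4 K/W
ΣR = 0.02995 + 3.284×10^-4 = 0.03028 K/W
Q = ΔT/ΣR = (-187 °C − 19.8 °C)/0.03028 = -6830 W
(Negative Q ⇒ heat flows inward; heat gain = 6830 W.)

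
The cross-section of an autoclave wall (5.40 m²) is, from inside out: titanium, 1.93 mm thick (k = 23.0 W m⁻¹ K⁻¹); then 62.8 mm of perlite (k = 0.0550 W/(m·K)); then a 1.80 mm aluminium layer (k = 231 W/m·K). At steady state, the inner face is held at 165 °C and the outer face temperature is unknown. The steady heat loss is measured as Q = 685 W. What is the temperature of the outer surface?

Series resistances:
  R_titanium = L/(kA) = 0.00193/(23.0·5.40) = 1.554×10^-5 K/W
  R_perlite = L/(kA) = 0.0628/(0.0550·5.40) = 0.2114 K/W
  R_aluminium = L/(kA) = 0.00180/(231·5.40) = 1.443×10^-6 K/W
ΣR = 0.2115 K/W
ΔT = Q·ΣR = 685 × 0.2115 = 144.9 K
Heat flows outward, so T_out = T_in − ΔT = 165 − 144.9 = 20.1 °C

T_out = 20.1 °C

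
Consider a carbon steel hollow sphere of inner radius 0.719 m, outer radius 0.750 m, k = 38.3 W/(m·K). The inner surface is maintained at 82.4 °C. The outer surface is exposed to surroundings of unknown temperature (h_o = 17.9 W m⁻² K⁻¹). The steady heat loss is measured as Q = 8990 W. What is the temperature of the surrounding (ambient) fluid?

T_out = 10.3 °C

Series resistances:
  R_carbon steel = (1/0.719 − 1/0.750)/(4πk) = 0.05749/(4π·38.3) = 1.194×10^-4 K/W
  R_conv,out = 1/(4πr²h) = 1/(4π·0.750²·17.9) = 0.007903 K/W
ΣR = 0.008023 K/W
ΔT = Q·ΣR = 8990 × 0.008023 = 72.13 K
Heat flows outward, so T_out = T_in − ΔT = 82.4 − 72.13 = 10.3 °C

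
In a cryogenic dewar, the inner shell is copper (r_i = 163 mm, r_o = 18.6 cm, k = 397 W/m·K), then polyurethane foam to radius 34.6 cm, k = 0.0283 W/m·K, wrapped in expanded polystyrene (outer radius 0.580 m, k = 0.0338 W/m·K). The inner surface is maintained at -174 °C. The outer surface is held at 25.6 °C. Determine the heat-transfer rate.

Q = 20.5 W

Resistance network (inner→outer):
  R_copper = (1/0.163 − 1/0.186)/(4πk) = 0.7586/(4π·397) = 1.521×10^-4 K/W
  R_polyurethane foam = (1/0.186 − 1/0.346)/(4πk) = 2.486/(4π·0.0283) = 6.991 K/W
  R_expanded polystyrene = (1/0.346 − 1/0.580)/(4πk) = 1.166/(4π·0.0338) = 2.745 K/W
ΣR = 1.521×10^-4 + 6.991 + 2.745 = 9.736 K/W
Q = ΔT/ΣR = (-174 °C − 25.6 °C)/9.736 = -20.5 W
(Negative Q ⇒ heat flows inward; heat gain = 20.5 W.)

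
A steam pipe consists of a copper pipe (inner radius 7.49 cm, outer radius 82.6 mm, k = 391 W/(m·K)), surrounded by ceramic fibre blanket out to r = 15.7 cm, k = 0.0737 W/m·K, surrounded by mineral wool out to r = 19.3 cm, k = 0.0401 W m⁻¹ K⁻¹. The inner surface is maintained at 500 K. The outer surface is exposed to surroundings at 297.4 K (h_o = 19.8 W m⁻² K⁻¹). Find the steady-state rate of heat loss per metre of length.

Treat each layer as a resistance in series:
  R'_copper = ln(0.0826/0.0749)/(2πk) = 0.09786/(2π·391) = 3.983×10^-5 m·K/W
  R'_ceramic fibre blanket = ln(0.157/0.0826)/(2πk) = 0.6422/(2π·0.0737) = 1.387 m·K/W
  R'_mineral wool = ln(0.193/0.157)/(2πk) = 0.2064/(2π·0.0401) = 0.8194 m·K/W
  R'_conv,out = 1/(2πr h) = 1/(2π·0.193·19.8) = 0.04165 m·K/W
ΣR = 3.983×10^-5 + 1.387 + 0.8194 + 0.04165 = 2.248 m·K/W
Q' = ΔT/ΣR = (500 K − 297.4 K)/2.248 = 90.1 W/m

Q' = 90.1 W/m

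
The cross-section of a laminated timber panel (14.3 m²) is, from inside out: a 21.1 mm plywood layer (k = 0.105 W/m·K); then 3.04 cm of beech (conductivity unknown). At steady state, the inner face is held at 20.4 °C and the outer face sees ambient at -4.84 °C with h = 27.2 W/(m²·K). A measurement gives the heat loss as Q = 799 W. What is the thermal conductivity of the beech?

ΣR = ΔT/Q = |20.4 − -4.84|/799 = 0.03159 K/W
Known resistances:
  R_plywood = L/(kA) = 0.0211/(0.105·14.3) = 0.01405 K/W
  R_conv,out = 1/(hA) = 1/(27.2·14.3) = 0.002571 K/W
R_beech = ΣR − ΣR_known = 0.03159 − 0.01662 = 0.01497 K/W
L/(kA) = 0.01497 ⇒ k = 0.0304/(0.01497·14.3) = 0.142 W/m·K

k = 0.142 W/m·K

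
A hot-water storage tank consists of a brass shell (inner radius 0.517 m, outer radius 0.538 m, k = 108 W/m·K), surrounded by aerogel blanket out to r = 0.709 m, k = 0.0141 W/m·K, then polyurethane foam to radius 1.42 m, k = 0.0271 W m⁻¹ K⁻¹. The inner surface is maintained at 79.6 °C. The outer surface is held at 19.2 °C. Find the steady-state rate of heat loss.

Q = 13.1 W

Series thermal resistances, inner to outer:
  R_brass = (1/0.517 − 1/0.538)/(4πk) = 0.07550/(4π·108) = 5.563×10^-5 K/W
  R_aerogel blanket = (1/0.538 − 1/0.709)/(4πk) = 0.4483/(4π·0.0141) = 2.530 K/W
  R_polyurethane foam = (1/0.709 − 1/1.42)/(4πk) = 0.7062/(4π·0.0271) = 2.074 K/W
ΣR = 5.563×10^-5 + 2.530 + 2.074 = 4.604 K/W
Q = ΔT/ΣR = (79.6 °C − 19.2 °C)/4.604 = 13.1 W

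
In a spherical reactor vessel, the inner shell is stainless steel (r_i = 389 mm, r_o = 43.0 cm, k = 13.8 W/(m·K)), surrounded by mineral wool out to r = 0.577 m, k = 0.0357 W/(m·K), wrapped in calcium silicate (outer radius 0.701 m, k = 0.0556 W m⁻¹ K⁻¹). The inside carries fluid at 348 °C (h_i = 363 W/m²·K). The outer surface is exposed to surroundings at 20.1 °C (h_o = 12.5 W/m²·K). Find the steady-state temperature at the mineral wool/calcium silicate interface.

Resistance network (inner→outer):
  R_conv,in = 1/(4πr²h) = 1/(4π·0.389²·363) = 0.001449 K/W
  R_stainless steel = (1/0.389 − 1/0.430)/(4πk) = 0.2451/(4π·13.8) = 0.001413 K/W
  R_mineral wool = (1/0.430 − 1/0.577)/(4πk) = 0.5925/(4π·0.0357) = 1.321 K/W
  R_calcium silicate = (1/0.577 − 1/0.701)/(4πk) = 0.3066/(4π·0.0556) = 0.4388 K/W
  R_conv,out = 1/(4πr²h) = 1/(4π·0.701²·12.5) = 0.01296 K/W
ΣR = 0.001449 + 0.001413 + 1.321 + 0.4388 + 0.01296 = 1.776 K/W
Q = ΔT/ΣR = (348 °C − 20.1 °C)/1.776 = 184.6 W
From the inner boundary to the mineral wool/calcium silicate interface, ΣR_partial = 1.324 K/W.
T_interface = T_in − Q·ΣR_partial = 348 °C − (184.6)(1.324) = 104 °C

T = 104 °C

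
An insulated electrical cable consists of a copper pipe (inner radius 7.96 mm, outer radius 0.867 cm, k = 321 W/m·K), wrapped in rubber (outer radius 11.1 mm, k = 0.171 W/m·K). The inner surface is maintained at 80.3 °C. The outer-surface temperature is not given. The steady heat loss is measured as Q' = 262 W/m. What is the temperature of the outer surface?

T_out = 20.0 °C

Sum the resistances:
  R'_copper = ln(0.00867/0.00796)/(2πk) = 0.08544/(2π·321) = 4.236×10^-5 m·K/W
  R'_rubber = ln(0.0111/0.00867)/(2πk) = 0.2471/(2π·0.171) = 0.2300 m·K/W
ΣR = 0.2300 m·K/W
ΔT = Q'·ΣR = 262 × 0.2300 = 60.26 K
Heat flows outward, so T_out = T_in − ΔT = 80.3 − 60.26 = 20.0 °C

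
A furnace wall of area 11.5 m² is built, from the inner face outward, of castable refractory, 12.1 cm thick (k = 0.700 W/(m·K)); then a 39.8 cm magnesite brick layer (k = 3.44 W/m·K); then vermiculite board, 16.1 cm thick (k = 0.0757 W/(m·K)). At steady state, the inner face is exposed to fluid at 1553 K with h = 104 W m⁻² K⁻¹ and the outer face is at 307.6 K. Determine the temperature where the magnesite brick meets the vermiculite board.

T = 1400 K

Series thermal resistances, inner to outer:
  R_conv,in = 1/(hA) = 1/(104·11.5) = 8.361×10^-4 K/W
  R_castable refractory = L/(kA) = 0.121/(0.700·11.5) = 0.01503 K/W
  R_magnesite brick = L/(kA) = 0.398/(3.44·11.5) = 0.01006 K/W
  R_vermiculite board = L/(kA) = 0.161/(0.0757·11.5) = 0.1849 K/W
ΣR = 8.361×10^-4 + 0.01503 + 0.01006 + 0.1849 = 0.2108 K/W
Q = ΔT/ΣR = (1553 K − 307.6 K)/0.2108 = 5908 W
From the inner boundary to the magnesite brick/vermiculite board interface, ΣR_partial = 0.02593 K/W.
T_interface = T_in − Q·ΣR_partial = 1553 K − (5908)(0.02593) = 1400 K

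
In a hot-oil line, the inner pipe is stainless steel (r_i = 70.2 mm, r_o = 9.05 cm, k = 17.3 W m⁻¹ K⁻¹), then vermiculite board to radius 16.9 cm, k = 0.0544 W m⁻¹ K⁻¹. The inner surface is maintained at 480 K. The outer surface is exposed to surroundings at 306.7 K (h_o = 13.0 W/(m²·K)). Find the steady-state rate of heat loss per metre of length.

Series thermal resistances, inner to outer:
  R'_stainless steel = ln(0.0905/0.0702)/(2πk) = 0.2540/(2π·17.3) = 0.002337 m·K/W
  R'_vermiculite board = ln(0.169/0.0905)/(2πk) = 0.6245/(2π·0.0544) = 1.827 m·K/W
  R'_conv,out = 1/(2πr h) = 1/(2π·0.169·13.0) = 0.07244 m·K/W
ΣR = 0.002337 + 1.827 + 0.07244 = 1.902 m·K/W
Q' = ΔT/ΣR = (480 K − 306.7 K)/1.902 = 91.1 W/m

Q' = 91.1 W/m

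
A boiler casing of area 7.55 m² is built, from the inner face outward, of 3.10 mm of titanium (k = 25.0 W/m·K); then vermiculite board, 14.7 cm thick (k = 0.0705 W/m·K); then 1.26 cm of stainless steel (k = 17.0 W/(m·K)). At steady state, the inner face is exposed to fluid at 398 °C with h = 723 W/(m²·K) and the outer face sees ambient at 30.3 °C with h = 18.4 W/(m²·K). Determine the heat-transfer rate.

Q = 1300 W

Resistance network (inner→outer):
  R_conv,in = 1/(hA) = 1/(723·7.55) = 1.832×10^-4 K/W
  R_titanium = L/(kA) = 0.00310/(25.0·7.55) = 1.642×10^-5 K/W
  R_vermiculite board = L/(kA) = 0.147/(0.0705·7.55) = 0.2762 K/W
  R_stainless steel = L/(kA) = 0.0126/(17.0·7.55) = 9.817×10^-5 K/W
  R_conv,out = 1/(hA) = 1/(18.4·7.55) = 0.007198 K/W
ΣR = 1.832×10^-4 + 1.642×10^-5 + 0.2762 + 9.817×10^-5 + 0.007198 = 0.2837 K/W
Q = ΔT/ΣR = (398 °C − 30.3 °C)/0.2837 = 1300 W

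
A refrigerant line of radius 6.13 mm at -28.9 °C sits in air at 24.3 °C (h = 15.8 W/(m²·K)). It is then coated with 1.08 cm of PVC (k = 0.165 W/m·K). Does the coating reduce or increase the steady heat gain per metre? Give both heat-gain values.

increases: 32.4 → 33.8 W/m

Critical radius for a cylinder: r_cr = k/h = 0.0104 m = 1.04 cm.
Outer radius after coating: r₂ = 0.00613 + 0.0108 = 0.01693 m.
r₁ < r_cr < r₂: heat gain rises to a maximum at r_cr then falls. Whether the coating helps depends on whether Q(r₂) has dropped back below Q(r₁).
Bare: R = 1/(2πr₁h) = 1.643 m·K/W; Q = 53.2/1.643 = 32.4 W/m.
Coated: R = R_cond + R_conv = 1.575 m·K/W; Q = 53.2/1.575 = 33.8 W/m.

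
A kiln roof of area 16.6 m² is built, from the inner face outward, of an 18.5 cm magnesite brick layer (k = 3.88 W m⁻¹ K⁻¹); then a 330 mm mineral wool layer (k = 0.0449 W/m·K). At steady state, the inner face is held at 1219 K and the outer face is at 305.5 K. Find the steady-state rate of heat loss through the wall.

Q = 2.05 kW

Treat each layer as a resistance in series:
  R_magnesite brick = L/(kA) = 0.185/(3.88·16.6) = 0.002872 K/W
  R_mineral wool = L/(kA) = 0.330/(0.0449·16.6) = 0.4428 K/W
ΣR = 0.002872 + 0.4428 = 0.4457 K/W
Q = ΔT/ΣR = (1219 K − 305.5 K)/0.4457 = 2050 W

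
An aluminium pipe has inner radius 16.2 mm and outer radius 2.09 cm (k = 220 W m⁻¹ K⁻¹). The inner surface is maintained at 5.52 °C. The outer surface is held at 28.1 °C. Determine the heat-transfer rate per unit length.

Q' = 2πk·ΔT/ln(r₂/r₁) = 2π × 220 × 22.58 / ln(0.0209/0.0162) = 1.23×10^5 W/m

Q' = 1.23×10^5 W/m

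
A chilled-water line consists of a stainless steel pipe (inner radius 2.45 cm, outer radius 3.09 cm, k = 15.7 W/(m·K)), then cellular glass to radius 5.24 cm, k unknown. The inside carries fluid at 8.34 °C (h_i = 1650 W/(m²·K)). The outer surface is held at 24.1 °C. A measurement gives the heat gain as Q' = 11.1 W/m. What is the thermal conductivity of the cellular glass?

ΣR = ΔT/Q' = |8.34 − 24.1|/11.1 = 1.420 m·K/W
Known resistances:
  R'_conv,in = 1/(2πr h) = 1/(2π·0.0245·1650) = 0.003937 m·K/W
  R'_stainless steel = ln(0.0309/0.0245)/(2πk) = 0.2321/(2π·15.7) = 0.002353 m·K/W
R_cellular glass = ΣR − ΣR_known = 1.420 − 0.006290 = 1.414 m·K/W
ln(r₂/r₁)/(2πk) = 1.414 ⇒ k = 0.5282/(2π·1.414) = 0.0595 W/m·K

k = 0.0595 W/m·K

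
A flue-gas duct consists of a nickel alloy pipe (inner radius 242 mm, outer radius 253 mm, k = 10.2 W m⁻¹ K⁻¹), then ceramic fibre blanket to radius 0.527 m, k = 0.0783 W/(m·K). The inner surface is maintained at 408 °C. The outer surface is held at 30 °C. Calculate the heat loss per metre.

Q' = 253 W/m

Resistance network (inner→outer):
  R'_nickel alloy = ln(0.253/0.242)/(2πk) = 0.04445/(2π·10.2) = 6.936×10^-4 m·K/W
  R'_ceramic fibre blanket = ln(0.527/0.253)/(2πk) = 0.7338/(2π·0.0783) = 1.492 m·K/W
ΣR = 6.936×10^-4 + 1.492 = 1.493 m·K/W
Q' = ΔT/ΣR = (408 °C − 30 °C)/1.493 = 253 W/m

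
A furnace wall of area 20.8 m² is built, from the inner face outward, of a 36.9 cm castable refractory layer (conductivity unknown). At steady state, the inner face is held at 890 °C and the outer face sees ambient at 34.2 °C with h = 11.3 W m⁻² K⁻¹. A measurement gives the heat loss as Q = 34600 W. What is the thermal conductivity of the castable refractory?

ΣR = ΔT/Q = |890 − 34.2|/34600 = 0.02473 K/W
Known resistances:
  R_conv,out = 1/(hA) = 1/(11.3·20.8) = 0.004255 K/W
R_castable refractory = ΣR − ΣR_known = 0.02473 − 0.004255 = 0.02048 K/W
L/(kA) = 0.02048 ⇒ k = 0.369/(0.02048·20.8) = 0.866 W/m·K

k = 0.866 W/m·K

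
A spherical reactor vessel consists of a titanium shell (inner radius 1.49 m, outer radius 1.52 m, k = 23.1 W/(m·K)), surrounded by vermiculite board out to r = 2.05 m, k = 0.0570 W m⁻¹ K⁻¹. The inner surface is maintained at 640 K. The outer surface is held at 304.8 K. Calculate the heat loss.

Treat each layer as a resistance in series:
  R_titanium = (1/1.49 − 1/1.52)/(4πk) = 0.01325/(4π·23.1) = 4.563×10^-5 K/W
  R_vermiculite board = (1/1.52 − 1/2.05)/(4πk) = 0.1701/(4π·0.0570) = 0.2375 K/W
ΣR = 4.563×10^-5 + 0.2375 = 0.2375 K/W
Q = ΔT/ΣR = (640 K − 304.8 K)/0.2375 = 1410 W

Q = 1410 W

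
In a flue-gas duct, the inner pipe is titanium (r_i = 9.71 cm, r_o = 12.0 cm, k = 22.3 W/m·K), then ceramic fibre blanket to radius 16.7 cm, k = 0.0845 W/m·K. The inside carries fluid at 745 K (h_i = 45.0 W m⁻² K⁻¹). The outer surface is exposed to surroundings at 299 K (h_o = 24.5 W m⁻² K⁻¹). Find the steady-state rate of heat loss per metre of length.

Resistance network (inner→outer):
  R'_conv,in = 1/(2πr h) = 1/(2π·0.0971·45.0) = 0.03642 m·K/W
  R'_titanium = ln(0.120/0.0971)/(2πk) = 0.2118/(2π·22.3) = 0.001511 m·K/W
  R'_ceramic fibre blanket = ln(0.167/0.120)/(2πk) = 0.3305/(2π·0.0845) = 0.6225 m·K/W
  R'_conv,out = 1/(2πr h) = 1/(2π·0.167·24.5) = 0.03890 m·K/W
ΣR = 0.03642 + 0.001511 + 0.6225 + 0.03890 = 0.6993 m·K/W
Q' = ΔT/ΣR = (745 K − 299 K)/0.6993 = 638 W/m

Q' = 638 W/m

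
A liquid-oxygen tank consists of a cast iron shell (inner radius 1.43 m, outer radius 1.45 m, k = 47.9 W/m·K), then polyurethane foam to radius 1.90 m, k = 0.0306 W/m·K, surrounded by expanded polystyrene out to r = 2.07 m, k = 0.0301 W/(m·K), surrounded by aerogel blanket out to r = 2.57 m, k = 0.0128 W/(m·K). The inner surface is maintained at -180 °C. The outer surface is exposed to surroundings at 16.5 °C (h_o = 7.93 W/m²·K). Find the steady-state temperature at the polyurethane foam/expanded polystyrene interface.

T = -106 °C

Resistance network (inner→outer):
  R_cast iron = (1/1.43 − 1/1.45)/(4πk) = 0.009646/(4π·47.9) = 1.602×10^-5 K/W
  R_polyurethane foam = (1/1.45 − 1/1.90)/(4πk) = 0.1633/(4π·0.0306) = 0.4248 K/W
  R_expanded polystyrene = (1/1.90 − 1/2.07)/(4πk) = 0.04322/(4π·0.0301) = 0.1143 K/W
  R_aerogel blanket = (1/2.07 − 1/2.57)/(4πk) = 0.09399/(4π·0.0128) = 0.5843 K/W
  R_conv,out = 1/(4πr²h) = 1/(4π·2.57²·7.93) = 0.001519 K/W
ΣR = 1.602×10^-5 + 0.4248 + 0.1143 + 0.5843 + 0.001519 = 1.125 K/W
Q = ΔT/ΣR = (-180 °C − 16.5 °C)/1.125 = -174.7 W
From the inner boundary to the polyurethane foam/expanded polystyrene interface, ΣR_partial = 0.4248 K/W.
T_interface = T_in − Q·ΣR_partial = -180 °C − (-174.7)(0.4248) = -106 °C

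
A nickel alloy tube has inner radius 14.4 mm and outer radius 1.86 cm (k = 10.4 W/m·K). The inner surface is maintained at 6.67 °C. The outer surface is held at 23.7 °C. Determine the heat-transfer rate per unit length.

Q' = 4.35 kW/m

Q' = 2πk·ΔT/ln(r₂/r₁) = 2π × 10.4 × 17.03 / ln(0.0186/0.0144) = 4350 W/m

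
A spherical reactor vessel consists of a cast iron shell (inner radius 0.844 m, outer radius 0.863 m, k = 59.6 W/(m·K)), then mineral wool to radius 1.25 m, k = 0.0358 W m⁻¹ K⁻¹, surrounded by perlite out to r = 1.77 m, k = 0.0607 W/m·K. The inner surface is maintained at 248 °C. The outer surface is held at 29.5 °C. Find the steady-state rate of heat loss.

Q = 198 W

Treat each layer as a resistance in series:
  R_cast iron = (1/0.844 − 1/0.863)/(4πk) = 0.02609/(4π·59.6) = 3.483×10^-5 K/W
  R_mineral wool = (1/0.863 − 1/1.25)/(4πk) = 0.3587/(4π·0.0358) = 0.7974 K/W
  R_perlite = (1/1.25 − 1/1.77)/(4πk) = 0.2350/(4π·0.0607) = 0.3081 K/W
ΣR = 3.483×10^-5 + 0.7974 + 0.3081 = 1.106 K/W
Q = ΔT/ΣR = (248 °C − 29.5 °C)/1.106 = 198 W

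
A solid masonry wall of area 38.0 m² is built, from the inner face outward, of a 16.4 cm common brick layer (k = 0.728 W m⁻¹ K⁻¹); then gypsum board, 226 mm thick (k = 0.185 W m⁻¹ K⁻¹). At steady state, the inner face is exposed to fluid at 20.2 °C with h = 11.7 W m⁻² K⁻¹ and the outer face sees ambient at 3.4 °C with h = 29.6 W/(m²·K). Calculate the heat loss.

Q = 408 W

Treat each layer as a resistance in series:
  R_conv,in = 1/(hA) = 1/(11.7·38.0) = 0.002249 K/W
  R_common brick = L/(kA) = 0.164/(0.728·38.0) = 0.005928 K/W
  R_gypsum board = L/(kA) = 0.226/(0.185·38.0) = 0.03215 K/W
  R_conv,out = 1/(hA) = 1/(29.6·38.0) = 8.890×10^-4 K/W
ΣR = 0.002249 + 0.005928 + 0.03215 + 8.890×10^-4 = 0.04122 K/W
Q = ΔT/ΣR = (20.2 °C − 3.4 °C)/0.04122 = 408 W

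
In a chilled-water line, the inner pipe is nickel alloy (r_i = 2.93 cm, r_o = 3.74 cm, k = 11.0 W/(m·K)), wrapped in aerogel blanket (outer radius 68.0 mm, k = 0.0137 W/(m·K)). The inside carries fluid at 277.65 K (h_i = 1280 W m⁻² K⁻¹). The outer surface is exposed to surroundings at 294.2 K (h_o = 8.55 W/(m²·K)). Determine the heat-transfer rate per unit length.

Q' = 2.29 W/m

Series thermal resistances, inner to outer:
  R'_conv,in = 1/(2πr h) = 1/(2π·0.0293·1280) = 0.004244 m·K/W
  R'_nickel alloy = ln(0.0374/0.0293)/(2πk) = 0.2441/(2π·11.0) = 0.003532 m·K/W
  R'_aerogel blanket = ln(0.0680/0.0374)/(2πk) = 0.5978/(2π·0.0137) = 6.945 m·K/W
  R'_conv,out = 1/(2πr h) = 1/(2π·0.0680·8.55) = 0.2737 m·K/W
ΣR = 0.004244 + 0.003532 + 6.945 + 0.2737 = 7.226 m·K/W
Q' = ΔT/ΣR = (277.65 K − 294.2 K)/7.226 = -2.29 W/m
(Negative Q' ⇒ heat flows inward; heat gain = 2.29 W/m.)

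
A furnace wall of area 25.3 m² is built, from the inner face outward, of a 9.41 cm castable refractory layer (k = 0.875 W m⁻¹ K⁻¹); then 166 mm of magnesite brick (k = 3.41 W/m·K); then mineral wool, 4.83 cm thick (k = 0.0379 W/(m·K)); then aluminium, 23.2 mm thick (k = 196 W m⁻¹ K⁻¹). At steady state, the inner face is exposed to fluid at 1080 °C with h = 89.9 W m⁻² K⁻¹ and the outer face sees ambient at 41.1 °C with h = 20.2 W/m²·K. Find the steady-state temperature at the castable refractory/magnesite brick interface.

T = 997 °C

Series thermal resistances, inner to outer:
  R_conv,in = 1/(hA) = 1/(89.9·25.3) = 4.397×10^-4 K/W
  R_castable refractory = L/(kA) = 0.0941/(0.875·25.3) = 0.004251 K/W
  R_magnesite brick = L/(kA) = 0.166/(3.41·25.3) = 0.001924 K/W
  R_mineral wool = L/(kA) = 0.0483/(0.0379·25.3) = 0.05037 K/W
  R_aluminium = L/(kA) = 0.0232/(196·25.3) = 4.679×10^-6 K/W
  R_conv,out = 1/(hA) = 1/(20.2·25.3) = 0.001957 K/W
ΣR = 4.397×10^-4 + 0.004251 + 0.001924 + 0.05037 + 4.679×10^-6 + 0.001957 = 0.05895 K/W
Q = ΔT/ΣR = (1080 °C − 41.1 °C)/0.05895 = 17620 W
From the inner boundary to the castable refractory/magnesite brick interface, ΣR_partial = 0.004691 K/W.
T_interface = T_in − Q·ΣR_partial = 1080 °C − (17620)(0.004691) = 997 °C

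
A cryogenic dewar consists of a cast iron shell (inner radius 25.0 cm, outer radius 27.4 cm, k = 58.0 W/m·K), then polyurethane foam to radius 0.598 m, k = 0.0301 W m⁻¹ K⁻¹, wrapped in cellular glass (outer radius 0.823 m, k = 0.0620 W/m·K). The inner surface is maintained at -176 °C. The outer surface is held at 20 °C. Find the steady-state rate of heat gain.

Q = 33.7 W

Resistance network (inner→outer):
  R_cast iron = (1/0.250 − 1/0.274)/(4πk) = 0.3504/(4π·58.0) = 4.807×10^-4 K/W
  R_polyurethane foam = (1/0.274 − 1/0.598)/(4πk) = 1.977/(4π·0.0301) = 5.228 K/W
  R_cellular glass = (1/0.598 − 1/0.823)/(4πk) = 0.4572/(4π·0.0620) = 0.5868 K/W
ΣR = 4.807×10^-4 + 5.228 + 0.5868 = 5.815 K/W
Q = ΔT/ΣR = (-176 °C − 20 °C)/5.815 = -33.7 W
(Negative Q ⇒ heat flows inward; heat gain = 33.7 W.)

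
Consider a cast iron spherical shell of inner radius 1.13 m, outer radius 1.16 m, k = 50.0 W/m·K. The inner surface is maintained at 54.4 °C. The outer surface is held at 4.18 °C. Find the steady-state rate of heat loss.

Q = 4πk·ΔT/(1/r₁ − 1/r₂) = 4π × 50.0 × 50.22 / (1/1.13 − 1/1.16) = 1.38×10^6 W

Q = 1.38×10^6 W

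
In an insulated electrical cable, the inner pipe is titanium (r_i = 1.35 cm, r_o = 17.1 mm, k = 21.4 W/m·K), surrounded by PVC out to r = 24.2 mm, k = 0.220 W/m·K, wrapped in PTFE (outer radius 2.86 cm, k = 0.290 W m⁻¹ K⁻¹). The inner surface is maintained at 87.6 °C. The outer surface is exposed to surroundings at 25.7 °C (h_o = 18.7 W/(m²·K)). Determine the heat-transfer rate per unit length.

Q' = 96.4 W/m

Resistance network (inner→outer):
  R'_titanium = ln(0.0171/0.0135)/(2πk) = 0.2364/(2π·21.4) = 0.001758 m·K/W
  R'_PVC = ln(0.0242/0.0171)/(2πk) = 0.3473/(2π·0.220) = 0.2512 m·K/W
  R'_PTFE = ln(0.0286/0.0242)/(2πk) = 0.1671/(2π·0.290) = 0.09168 m·K/W
  R'_conv,out = 1/(2πr h) = 1/(2π·0.0286·18.7) = 0.2976 m·K/W
ΣR = 0.001758 + 0.2512 + 0.09168 + 0.2976 = 0.6422 m·K/W
Q' = ΔT/ΣR = (87.6 °C − 25.7 °C)/0.6422 = 96.4 W/m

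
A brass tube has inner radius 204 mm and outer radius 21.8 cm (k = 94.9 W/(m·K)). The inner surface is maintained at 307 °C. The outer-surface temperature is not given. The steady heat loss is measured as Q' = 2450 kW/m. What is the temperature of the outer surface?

T_out = 34.3 °C

Sum the resistances:
  R'_brass = ln(0.218/0.204)/(2πk) = 0.06638/(2π·94.9) = 1.113×10^-4 m·K/W
ΣR = 1.113×10^-4 m·K/W
ΔT = Q'·ΣR = 2.45×10^6 × 1.113×10^-4 = 272.7 K
Heat flows outward, so T_out = T_in − ΔT = 307 − 272.7 = 34.3 °C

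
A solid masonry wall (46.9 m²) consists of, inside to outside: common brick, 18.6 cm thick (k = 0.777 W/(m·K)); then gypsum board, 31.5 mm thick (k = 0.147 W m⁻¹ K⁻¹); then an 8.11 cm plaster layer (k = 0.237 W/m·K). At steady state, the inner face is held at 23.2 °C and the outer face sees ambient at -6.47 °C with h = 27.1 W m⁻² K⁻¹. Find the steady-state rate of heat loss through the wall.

Q = 1670 W

Treat each layer as a resistance in series:
  R_common brick = L/(kA) = 0.186/(0.777·46.9) = 0.005104 K/W
  R_gypsum board = L/(kA) = 0.0315/(0.147·46.9) = 0.004569 K/W
  R_plaster = L/(kA) = 0.0811/(0.237·46.9) = 0.007296 K/W
  R_conv,out = 1/(hA) = 1/(27.1·46.9) = 7.868×10^-4 K/W
ΣR = 0.005104 + 0.004569 + 0.007296 + 7.868×10^-4 = 0.01776 K/W
Q = ΔT/ΣR = (23.2 °C − -6.47 °C)/0.01776 = 1670 W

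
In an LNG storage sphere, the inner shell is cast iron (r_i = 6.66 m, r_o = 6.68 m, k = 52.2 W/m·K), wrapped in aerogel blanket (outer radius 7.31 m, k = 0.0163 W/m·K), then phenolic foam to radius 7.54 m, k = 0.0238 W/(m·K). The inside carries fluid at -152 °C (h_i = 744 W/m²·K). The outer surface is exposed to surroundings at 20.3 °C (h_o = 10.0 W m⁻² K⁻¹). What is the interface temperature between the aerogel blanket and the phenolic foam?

T = -11.2 °C

Treat each layer as a resistance in series:
  R_conv,in = 1/(4πr²h) = 1/(4π·6.66²·744) = 2.411×10^-6 K/W
  R_cast iron = (1/6.66 − 1/6.68)/(4πk) = 4.496×10^-4/(4π·52.2) = 6.853×10^-7 K/W
  R_aerogel blanket = (1/6.68 − 1/7.31)/(4πk) = 0.01290/(4π·0.0163) = 0.06299 K/W
  R_phenolic foam = (1/7.31 − 1/7.54)/(4πk) = 0.004173/(4π·0.0238) = 0.01395 K/W
  R_conv,out = 1/(4πr²h) = 1/(4π·7.54²·10.0) = 1.400×10^-4 K/W
ΣR = 2.411×10^-6 + 6.853×10^-7 + 0.06299 + 0.01395 + 1.400×10^-4 = 0.07708 K/W
Q = ΔT/ΣR = (-152 °C − 20.3 °C)/0.07708 = -2235 W
From the inner boundary to the aerogel blanket/phenolic foam interface, ΣR_partial = 0.06299 K/W.
T_interface = T_in − Q·ΣR_partial = -152 °C − (-2235)(0.06299) = -11.2 °C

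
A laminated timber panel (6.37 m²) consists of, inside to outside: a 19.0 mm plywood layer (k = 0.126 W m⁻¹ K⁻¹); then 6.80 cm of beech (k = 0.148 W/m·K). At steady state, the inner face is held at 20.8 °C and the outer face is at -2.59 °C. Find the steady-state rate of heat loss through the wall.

Series thermal resistances, inner to outer:
  R_plywood = L/(kA) = 0.0190/(0.126·6.37) = 0.02367 K/W
  R_beech = L/(kA) = 0.0680/(0.148·6.37) = 0.07213 K/W
ΣR = 0.02367 + 0.07213 = 0.09580 K/W
Q = ΔT/ΣR = (20.8 °C − -2.59 °C)/0.09580 = 244 W

Q = 244 W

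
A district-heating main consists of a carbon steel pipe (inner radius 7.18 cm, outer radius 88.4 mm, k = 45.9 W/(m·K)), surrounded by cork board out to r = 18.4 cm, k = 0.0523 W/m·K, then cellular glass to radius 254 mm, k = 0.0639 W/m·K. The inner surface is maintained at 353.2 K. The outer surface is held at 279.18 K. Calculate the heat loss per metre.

Series thermal resistances, inner to outer:
  R'_carbon steel = ln(0.0884/0.0718)/(2πk) = 0.2080/(2π·45.9) = 7.212×10^-4 m·K/W
  R'_cork board = ln(0.184/0.0884)/(2πk) = 0.7331/(2π·0.0523) = 2.231 m·K/W
  R'_cellular glass = ln(0.254/0.184)/(2πk) = 0.3224/(2π·0.0639) = 0.8030 m·K/W
ΣR = 7.212×10^-4 + 2.231 + 0.8030 = 3.035 m·K/W
Q' = ΔT/ΣR = (353.2 K − 279.18 K)/3.035 = 24.4 W/m

Q' = 24.4 W/m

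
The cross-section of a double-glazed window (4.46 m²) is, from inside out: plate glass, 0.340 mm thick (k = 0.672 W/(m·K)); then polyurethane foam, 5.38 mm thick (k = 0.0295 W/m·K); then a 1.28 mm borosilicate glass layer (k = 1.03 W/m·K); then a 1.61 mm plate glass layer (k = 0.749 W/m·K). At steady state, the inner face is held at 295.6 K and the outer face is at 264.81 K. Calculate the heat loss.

Resistance network (inner→outer):
  R_plate glass = L/(kA) = 3.40×10^-4/(0.672·4.46) = 1.134×10^-4 K/W
  R_polyurethane foam = L/(kA) = 0.00538/(0.0295·4.46) = 0.04089 K/W
  R_borosilicate glass = L/(kA) = 0.00128/(1.03·4.46) = 2.786×10^-4 K/W
  R_plate glass = L/(kA) = 0.00161/(0.749·4.46) = 4.820×10^-4 K/W
ΣR = 1.134×10^-4 + 0.04089 + 2.786×10^-4 + 4.820×10^-4 = 0.04176 K/W
Q = ΔT/ΣR = (295.6 K − 264.81 K)/0.04176 = 737 W

Q = 737 W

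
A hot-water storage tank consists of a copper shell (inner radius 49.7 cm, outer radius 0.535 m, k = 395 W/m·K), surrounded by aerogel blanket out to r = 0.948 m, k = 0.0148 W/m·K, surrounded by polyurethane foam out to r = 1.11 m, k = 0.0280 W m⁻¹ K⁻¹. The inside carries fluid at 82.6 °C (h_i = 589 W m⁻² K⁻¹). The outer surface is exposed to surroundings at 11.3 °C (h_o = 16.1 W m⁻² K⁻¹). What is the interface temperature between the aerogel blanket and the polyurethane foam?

Resistance network (inner→outer):
  R_conv,in = 1/(4πr²h) = 1/(4π·0.497²·589) = 5.470×10^-4 K/W
  R_copper = (1/0.497 − 1/0.535)/(4πk) = 0.1429/(4π·395) = 2.879×10^-5 K/W
  R_aerogel blanket = (1/0.535 − 1/0.948)/(4πk) = 0.8143/(4π·0.0148) = 4.378 K/W
  R_polyurethane foam = (1/0.948 − 1/1.11)/(4πk) = 0.1540/(4π·0.0280) = 0.4375 K/W
  R_conv,out = 1/(4πr²h) = 1/(4π·1.11²·16.1) = 0.004012 K/W
ΣR = 5.470×10^-4 + 2.879×10^-5 + 4.378 + 0.4375 + 0.004012 = 4.820 K/W
Q = ΔT/ΣR = (82.6 °C − 11.3 °C)/4.820 = 14.79 W
From the inner boundary to the aerogel blanket/polyurethane foam interface, ΣR_partial = 4.379 K/W.
T_interface = T_in − Q·ΣR_partial = 82.6 °C − (14.79)(4.379) = 17.8 °C

T = 17.8 °C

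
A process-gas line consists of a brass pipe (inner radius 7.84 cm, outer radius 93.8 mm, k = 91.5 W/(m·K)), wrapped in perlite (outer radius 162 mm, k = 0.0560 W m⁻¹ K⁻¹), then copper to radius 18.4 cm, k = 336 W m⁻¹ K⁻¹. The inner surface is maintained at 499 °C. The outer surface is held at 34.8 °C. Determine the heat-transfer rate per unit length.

Series thermal resistances, inner to outer:
  R'_brass = ln(0.0938/0.0784)/(2πk) = 0.1793/(2π·91.5) = 3.119×10^-4 m·K/W
  R'_perlite = ln(0.162/0.0938)/(2πk) = 0.5464/(2π·0.0560) = 1.553 m·K/W
  R'_copper = ln(0.184/0.162)/(2πk) = 0.1273/(2π·336) = 6.032×10^-5 m·K/W
ΣR = 3.119×10^-4 + 1.553 + 6.032×10^-5 = 1.553 m·K/W
Q' = ΔT/ΣR = (499 °C − 34.8 °C)/1.553 = 299 W/m

Q' = 299 W/m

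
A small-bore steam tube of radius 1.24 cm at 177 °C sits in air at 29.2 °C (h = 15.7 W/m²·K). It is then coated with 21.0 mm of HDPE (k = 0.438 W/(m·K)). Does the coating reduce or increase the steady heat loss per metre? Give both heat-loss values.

Critical radius for a cylinder: r_cr = k/h = 0.0279 m = 2.79 cm.
Outer radius after coating: r₂ = 0.0124 + 0.0210 = 0.0334 m.
r₁ < r_cr < r₂: heat loss rises to a maximum at r_cr then falls. Whether the coating helps depends on whether Q(r₂) has dropped back below Q(r₁).
Bare: R = 1/(2πr₁h) = 0.8175 m·K/W; Q = 147.8/0.8175 = 181 W/m.
Coated: R = R_cond + R_conv = 0.6636 m·K/W; Q = 147.8/0.6636 = 223 W/m.

increases: 181 → 223 W/m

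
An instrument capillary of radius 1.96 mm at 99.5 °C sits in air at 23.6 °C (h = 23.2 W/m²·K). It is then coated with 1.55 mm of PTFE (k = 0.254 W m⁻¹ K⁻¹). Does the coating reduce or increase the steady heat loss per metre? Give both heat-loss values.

increases: 21.7 → 32.7 W/m

Critical radius for a cylinder: r_cr = k/h = 0.0109 m = 1.09 cm.
Outer radius after coating: r₂ = 0.00196 + 0.00155 = 0.00351 m.
Since r₁ < r_cr and r₂ ≤ r_cr, the coating moves toward the maximum at r_cr — heat loss rises.
Bare: R = 1/(2πr₁h) = 3.500 m·K/W; Q = 75.9/3.500 = 21.7 W/m.
Coated: R = R_cond + R_conv = 2.320 m·K/W; Q = 75.9/2.320 = 32.7 W/m.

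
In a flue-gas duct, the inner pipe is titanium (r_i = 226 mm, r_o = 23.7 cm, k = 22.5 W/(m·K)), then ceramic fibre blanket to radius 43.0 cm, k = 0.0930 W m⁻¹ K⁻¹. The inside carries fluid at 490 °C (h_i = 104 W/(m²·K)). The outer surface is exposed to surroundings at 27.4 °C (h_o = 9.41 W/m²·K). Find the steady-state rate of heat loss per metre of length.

Treat each layer as a resistance in series:
  R'_conv,in = 1/(2πr h) = 1/(2π·0.226·104) = 0.006771 m·K/W
  R'_titanium = ln(0.237/0.226)/(2πk) = 0.04753/(2π·22.5) = 3.362×10^-4 m·K/W
  R'_ceramic fibre blanket = ln(0.430/0.237)/(2πk) = 0.5957/(2π·0.0930) = 1.019 m·K/W
  R'_conv,out = 1/(2πr h) = 1/(2π·0.430·9.41) = 0.03933 m·K/W
ΣR = 0.006771 + 3.362×10^-4 + 1.019 + 0.03933 = 1.065 m·K/W
Q' = ΔT/ΣR = (490 °C − 27.4 °C)/1.065 = 434 W/m

Q' = 434 W/m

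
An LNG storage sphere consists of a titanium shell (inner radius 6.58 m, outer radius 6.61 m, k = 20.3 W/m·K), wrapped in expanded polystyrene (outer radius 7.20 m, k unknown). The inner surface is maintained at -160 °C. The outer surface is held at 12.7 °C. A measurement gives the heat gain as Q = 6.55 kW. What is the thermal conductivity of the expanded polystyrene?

ΣR = ΔT/Q = |-160 − 12.7|/6550 = 0.02637 K/W
Known resistances:
  R_titanium = (1/6.58 − 1/6.61)/(4πk) = 6.898×10^-4/(4π·20.3) = 2.704×10^-6 K/W
R_expanded polystyrene = ΣR − ΣR_known = 0.02637 − 2.704×10^-6 = 0.02637 K/W
(1/r₁−1/r₂)/(4πk) = 0.02637 ⇒ k = 0.01240/(4π·0.02637) = 0.0374 W/m·K

k = 0.0374 W/m·K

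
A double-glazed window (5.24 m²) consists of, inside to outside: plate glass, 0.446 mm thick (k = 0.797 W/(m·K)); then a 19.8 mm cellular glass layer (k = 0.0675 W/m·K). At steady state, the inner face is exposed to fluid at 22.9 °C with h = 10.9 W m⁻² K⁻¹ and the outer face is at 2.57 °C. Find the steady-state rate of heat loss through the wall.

Q = 276 W

Series thermal resistances, inner to outer:
  R_conv,in = 1/(hA) = 1/(10.9·5.24) = 0.01751 K/W
  R_plate glass = L/(kA) = 4.46×10^-4/(0.797·5.24) = 1.068×10^-4 K/W
  R_cellular glass = L/(kA) = 0.0198/(0.0675·5.24) = 0.05598 K/W
ΣR = 0.01751 + 1.068×10^-4 + 0.05598 = 0.07360 K/W
Q = ΔT/ΣR = (22.9 °C − 2.57 °C)/0.07360 = 276 W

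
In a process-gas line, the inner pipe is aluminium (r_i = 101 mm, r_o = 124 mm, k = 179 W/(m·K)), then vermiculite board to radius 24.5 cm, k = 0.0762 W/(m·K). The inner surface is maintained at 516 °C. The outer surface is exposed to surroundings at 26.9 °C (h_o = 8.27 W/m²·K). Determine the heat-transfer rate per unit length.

Resistance network (inner→outer):
  R'_aluminium = ln(0.124/0.101)/(2πk) = 0.2052/(2π·179) = 1.824×10^-4 m·K/W
  R'_vermiculite board = ln(0.245/0.124)/(2πk) = 0.6810/(2π·0.0762) = 1.422 m·K/W
  R'_conv,out = 1/(2πr h) = 1/(2π·0.245·8.27) = 0.07855 m·K/W
ΣR = 1.824×10^-4 + 1.422 + 0.07855 = 1.501 m·K/W
Q' = ΔT/ΣR = (516 °C − 26.9 °C)/1.501 = 326 W/m

Q' = 326 W/m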